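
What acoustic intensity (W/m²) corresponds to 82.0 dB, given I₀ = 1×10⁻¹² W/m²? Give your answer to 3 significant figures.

0.000158 W/m²

I = I₀·10^(L/10) = 10⁻¹² × 10^(82.0/10) = 10^(-3.800).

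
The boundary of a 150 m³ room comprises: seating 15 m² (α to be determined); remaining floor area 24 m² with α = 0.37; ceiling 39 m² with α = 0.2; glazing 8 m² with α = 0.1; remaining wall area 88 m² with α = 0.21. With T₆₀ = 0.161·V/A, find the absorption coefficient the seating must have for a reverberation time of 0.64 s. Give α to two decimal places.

From T₆₀ = 0.161·V/A, the target T₆₀ = 0.64 s needs A = 0.161·150/0.64 = 37.73 m².
Absorption from the other surfaces = 24·0.37 + 39·0.2 + 8·0.1 + 88·0.21 = 35.96 m², so the seating must supply 1.77 m² over 15 m².
α = 1.77/15 = 0.118.

0.12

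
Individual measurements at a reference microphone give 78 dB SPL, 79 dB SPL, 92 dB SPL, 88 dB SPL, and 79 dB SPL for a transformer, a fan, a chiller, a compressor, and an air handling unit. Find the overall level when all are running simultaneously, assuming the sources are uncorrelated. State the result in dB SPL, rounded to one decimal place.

93.9 dB SPL

For uncorrelated sources the intensities add, so convert each level to linear form, sum, and take 10·log₁₀ of the total.
Σ 10^(L/10) = 10^(78/10) + 10^(79/10) + 10^(92/10) + 10^(88/10) + 10^(79/10) = 2.438e+09.
L_total = 10·log₁₀(2.438e+09) = 93.87 dB SPL.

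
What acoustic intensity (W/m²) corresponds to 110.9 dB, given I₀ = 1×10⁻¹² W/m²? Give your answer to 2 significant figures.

L = 10·log₁₀(I/I₀) ⇒ I = I₀·10^(L/10) = 10⁻¹² × 10^11.09.

0.12 W/m²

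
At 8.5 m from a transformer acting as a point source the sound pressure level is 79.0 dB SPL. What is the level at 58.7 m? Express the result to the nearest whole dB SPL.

Spherical spreading from a point source gives a 20·log₁₀(r₂/r₁) drop.
L₂ = 79.0 − 20·log₁₀(58.7/8.5) = 79.0 − 16.784 = 62.22 dB SPL.

62 dB SPL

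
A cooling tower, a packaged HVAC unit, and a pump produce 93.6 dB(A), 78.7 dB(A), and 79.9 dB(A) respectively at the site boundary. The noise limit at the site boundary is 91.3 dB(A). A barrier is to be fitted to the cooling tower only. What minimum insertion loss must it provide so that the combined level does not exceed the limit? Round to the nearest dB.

The untreated sources together contribute 10^(78.7/10) + 10^(79.9/10) = 1.719e+08, i.e. 82.35 dB(A).
The limit corresponds to 10^(91.3/10) = 1.349e+09; subtracting the fixed part leaves 1.177e+09 for the cooling tower, i.e. 90.71 dB(A).
So the cooling tower must be reduced from 93.6 to 90.71 dB(A): IL = 2.89 dB.

3 dB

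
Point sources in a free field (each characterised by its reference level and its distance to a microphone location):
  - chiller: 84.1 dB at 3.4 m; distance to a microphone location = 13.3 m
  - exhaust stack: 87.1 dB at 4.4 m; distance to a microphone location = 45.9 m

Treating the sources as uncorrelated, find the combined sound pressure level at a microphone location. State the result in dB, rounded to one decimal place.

First find each source's level at the receiver (point-source: −20·log₁₀(r/r_ref)), then combine on an intensity basis.
chiller: 84.1 − 20·log₁₀(13.3/3.4) = 84.1 − 11.85 = 72.25 dB.
exhaust stack: 87.1 − 20·log₁₀(45.9/4.4) = 87.1 − 20.37 = 66.73 dB.
Σ 10^(L/10) = 2.151e+07 → L_total = 10·log₁₀(2.151e+07) = 73.33 dB.

73.3 dB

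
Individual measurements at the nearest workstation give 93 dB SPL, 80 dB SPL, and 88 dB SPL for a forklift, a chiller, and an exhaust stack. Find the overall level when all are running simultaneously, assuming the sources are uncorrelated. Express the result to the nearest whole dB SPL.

94 dB SPL

Incoherent sources combine by intensity addition: L_total = 10·log₁₀(Σ 10^(L_i/10)).
Σ 10^(L/10) = 10^(93/10) + 10^(80/10) + 10^(88/10) = 2.726e+09.
L_total = 10·log₁₀(2.726e+09) = 94.36 dB SPL.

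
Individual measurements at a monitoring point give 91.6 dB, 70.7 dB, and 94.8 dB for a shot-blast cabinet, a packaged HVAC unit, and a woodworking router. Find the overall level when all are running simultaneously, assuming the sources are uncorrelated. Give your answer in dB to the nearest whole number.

97 dB

For uncorrelated sources the intensities add, so convert each level to linear form, sum, and take 10·log₁₀ of the total.
Σ 10^(L/10) = 10^(91.6/10) + 10^(70.7/10) + 10^(94.8/10) = 4.477e+09.
L_total = 10·log₁₀(4.477e+09) = 96.51 dB.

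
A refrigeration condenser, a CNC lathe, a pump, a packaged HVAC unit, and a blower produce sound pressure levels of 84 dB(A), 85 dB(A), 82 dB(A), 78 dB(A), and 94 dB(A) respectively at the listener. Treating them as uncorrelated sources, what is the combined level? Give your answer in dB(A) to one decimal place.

95.2 dB(A)

For uncorrelated sources the intensities add, so convert each level to linear form, sum, and take 10·log₁₀ of the total.
Σ 10^(L/10) = 10^(84/10) + 10^(85/10) + 10^(82/10) + 10^(78/10) + 10^(94/10) = 3.301e+09.
L_total = 10·log₁₀(3.301e+09) = 95.19 dB(A).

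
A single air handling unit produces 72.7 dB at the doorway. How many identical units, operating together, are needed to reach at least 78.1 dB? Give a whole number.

4

Need L₁ + 10·log₁₀ N ≥ 78.1, i.e. log₁₀ N ≥ 0.54.
N ≥ 10^(5.4/10) = 3.467, so N = 4.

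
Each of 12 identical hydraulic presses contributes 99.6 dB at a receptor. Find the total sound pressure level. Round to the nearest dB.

110 dB

N identical incoherent sources raise the level by 10·log₁₀ N.
L_total = 99.6 + 10·log₁₀(12) = 99.6 + 10.792 = 110.39 dB.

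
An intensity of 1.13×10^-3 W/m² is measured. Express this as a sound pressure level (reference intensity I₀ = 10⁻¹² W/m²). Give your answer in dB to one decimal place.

I/I₀ = 1.13×10^-3/10⁻¹² = 1.13×10^9, and L = 10·log₁₀(I/I₀).
L = 10·(0.0531 + 9) = 90.53 dB.

90.5 dB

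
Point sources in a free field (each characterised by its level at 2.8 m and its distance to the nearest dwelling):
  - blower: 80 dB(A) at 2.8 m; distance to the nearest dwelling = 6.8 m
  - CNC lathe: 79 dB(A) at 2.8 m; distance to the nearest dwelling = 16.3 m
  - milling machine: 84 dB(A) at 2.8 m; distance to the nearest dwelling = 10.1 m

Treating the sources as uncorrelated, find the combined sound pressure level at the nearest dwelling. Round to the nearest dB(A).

First find each source's level at the receiver (point-source: −20·log₁₀(r/r_ref)), then combine on an intensity basis.
blower: 80 − 20·log₁₀(6.8/2.8) = 80 − 7.71 = 72.29 dB(A).
CNC lathe: 79 − 20·log₁₀(16.3/2.8) = 79 − 15.30 = 63.70 dB(A).
milling machine: 84 − 20·log₁₀(10.1/2.8) = 84 − 11.14 = 72.86 dB(A).
Σ 10^(L/10) = 3.860e+07 → L_total = 10·log₁₀(3.860e+07) = 75.87 dB(A).

76 dB(A)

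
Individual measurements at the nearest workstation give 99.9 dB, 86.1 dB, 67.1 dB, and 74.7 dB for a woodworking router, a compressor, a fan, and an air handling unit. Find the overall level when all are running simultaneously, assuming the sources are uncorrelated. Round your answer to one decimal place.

Incoherent sources combine by intensity addition: L_total = 10·log₁₀(Σ 10^(L_i/10)).
Σ 10^(L/10) = 10^(99.9/10) + 10^(86.1/10) + 10^(67.1/10) + 10^(74.7/10) = 1.021e+10.
L_total = 10·log₁₀(1.021e+10) = 100.09 dB.

100.1 dB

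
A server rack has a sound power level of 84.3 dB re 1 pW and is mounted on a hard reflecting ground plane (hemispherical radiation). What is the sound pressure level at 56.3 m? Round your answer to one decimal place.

Free-field hemispherical radiation: L_p = L_w − 10·log₁₀(2π·r²), r = 56.3 m.
2π·r² = 1.992e+04 m², 10·log₁₀ of that is 42.992 dB.
L_p = 84.3 − 42.992 = 41.31 dB.

41.3 dB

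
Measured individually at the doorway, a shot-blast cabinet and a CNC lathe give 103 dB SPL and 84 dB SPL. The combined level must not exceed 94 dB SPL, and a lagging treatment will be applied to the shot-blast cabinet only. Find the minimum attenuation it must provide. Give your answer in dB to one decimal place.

Everything except the shot-blast cabinet sums to 10^(84/10) = 2.512e+08 in linear terms, 84.00 dB SPL.
The limit corresponds to 10^(94/10) = 2.512e+09; subtracting the fixed part leaves 2.261e+09 for the shot-blast cabinet, i.e. 93.54 dB SPL.
Required insertion loss = 103 − 93.54 = 9.46 dB.

9.5 dB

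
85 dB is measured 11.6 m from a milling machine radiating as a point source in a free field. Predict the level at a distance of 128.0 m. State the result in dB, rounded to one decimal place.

64.1 dB

Spherical spreading from a point source gives a 20·log₁₀(r₂/r₁) drop.
L₂ = 85 − 20·log₁₀(128.0/11.6) = 85 − 20.855 = 64.14 dB.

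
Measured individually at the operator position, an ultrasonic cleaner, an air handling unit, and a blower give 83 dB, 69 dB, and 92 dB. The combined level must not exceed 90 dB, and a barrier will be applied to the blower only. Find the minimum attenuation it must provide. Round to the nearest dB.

Everything except the blower sums to 10^(83/10) + 10^(69/10) = 2.075e+08 in linear terms, 83.17 dB.
The limit corresponds to 10^(90/10) = 1.000e+09; subtracting the fixed part leaves 7.925e+08 for the blower, i.e. 88.99 dB.
So the blower must be reduced from 92 to 88.99 dB: IL = 3.01 dB.

3 dB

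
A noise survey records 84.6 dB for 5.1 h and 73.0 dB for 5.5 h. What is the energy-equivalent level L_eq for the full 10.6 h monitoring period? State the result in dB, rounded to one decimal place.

81.7 dB

Weight each interval's intensity by its duration and average over T = 10.6 h:
Σ tᵢ·10^(Lᵢ/10) = 5.1·10^(84.6/10) + 5.5·10^(73.0/10) = 1.581e+09.
L_eq = 10·log₁₀(1.581e+09/10.6) = 81.74 dB.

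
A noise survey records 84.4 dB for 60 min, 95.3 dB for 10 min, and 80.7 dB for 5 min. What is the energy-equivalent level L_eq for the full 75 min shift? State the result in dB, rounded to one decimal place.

L_eq = 10·log₁₀[(1/T)·Σ tᵢ·10^(Lᵢ/10)] with T = 75 min.
Σ tᵢ·10^(Lᵢ/10) = 60·10^(84.4/10) + 10·10^(95.3/10) + 5·10^(80.7/10) = 5.100e+10.
L_eq = 10·log₁₀(5.100e+10/75) = 88.32 dB.

88.3 dB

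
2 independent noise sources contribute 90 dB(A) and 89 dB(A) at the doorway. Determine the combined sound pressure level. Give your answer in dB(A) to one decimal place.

Incoherent sources combine by intensity addition: L_total = 10·log₁₀(Σ 10^(L_i/10)).
Σ 10^(L/10) = 10^(90/10) + 10^(89/10) = 1.794e+09.
L_total = 10·log₁₀(1.794e+09) = 92.54 dB(A).

92.5 dB(A)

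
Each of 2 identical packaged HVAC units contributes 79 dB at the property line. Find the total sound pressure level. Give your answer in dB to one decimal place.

N identical incoherent sources raise the level by 10·log₁₀ N.
L_total = 79 + 10·log₁₀(2) = 79 + 3.010 = 82.01 dB.

82.0 dB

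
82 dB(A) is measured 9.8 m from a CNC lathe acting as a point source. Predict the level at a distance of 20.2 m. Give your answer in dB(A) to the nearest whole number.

Spherical spreading from a point source gives a 20·log₁₀(r₂/r₁) drop.
L₂ = 82 − 20·log₁₀(20.2/9.8) = 82 − 6.283 = 75.72 dB(A).

76 dB(A)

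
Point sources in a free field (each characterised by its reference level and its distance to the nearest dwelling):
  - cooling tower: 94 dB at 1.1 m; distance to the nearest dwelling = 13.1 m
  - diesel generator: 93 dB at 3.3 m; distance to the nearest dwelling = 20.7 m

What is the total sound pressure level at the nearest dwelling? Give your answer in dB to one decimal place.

Propagate each source to the receiver with L = L_ref − 20·log₁₀(r/r_ref), then add intensities.
cooling tower: 94 − 20·log₁₀(13.1/1.1) = 94 − 21.52 = 72.48 dB.
diesel generator: 93 − 20·log₁₀(20.7/3.3) = 93 − 15.95 = 77.05 dB.
Σ 10^(L/10) = 6.842e+07 → L_total = 10·log₁₀(6.842e+07) = 78.35 dB.

78.4 dB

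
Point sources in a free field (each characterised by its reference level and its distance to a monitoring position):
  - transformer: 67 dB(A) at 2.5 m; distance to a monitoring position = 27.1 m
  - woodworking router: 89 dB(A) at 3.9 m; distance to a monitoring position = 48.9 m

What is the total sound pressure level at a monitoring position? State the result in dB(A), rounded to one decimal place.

Apply inverse-square spreading to bring every level to the receiver, then sum 10^(L/10).
transformer: 67 − 20·log₁₀(27.1/2.5) = 67 − 20.70 = 46.30 dB(A).
woodworking router: 89 − 20·log₁₀(48.9/3.9) = 89 − 21.96 = 67.04 dB(A).
Σ 10^(L/10) = 5.095e+06 → L_total = 10·log₁₀(5.095e+06) = 67.07 dB(A).

67.1 dB(A)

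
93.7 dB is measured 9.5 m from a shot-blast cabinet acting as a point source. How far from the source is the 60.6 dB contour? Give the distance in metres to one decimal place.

429.3 m

Point-source spreading drops the level by 20·log₁₀(r₂/r₁); inverting, r₂/r₁ = 10^(ΔL/20).
r₂ = 9.5·10^((93.7−60.6)/20) = 9.5·10^(33.1/20) = 429.26 m.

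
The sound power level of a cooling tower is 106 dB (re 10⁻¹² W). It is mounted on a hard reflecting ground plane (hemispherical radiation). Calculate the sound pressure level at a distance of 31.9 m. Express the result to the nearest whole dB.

The power spreads over a hemisphere of area 2π·r², so L_p = L_w − 10·log₁₀(2π·r²).
2π·r² = 6394 m², 10·log₁₀ of that is 38.058 dB.
L_p = 106 − 38.058 = 67.94 dB.

68 dB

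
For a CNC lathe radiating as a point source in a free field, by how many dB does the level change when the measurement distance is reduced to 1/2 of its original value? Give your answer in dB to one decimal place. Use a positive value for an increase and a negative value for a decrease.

+6.0 dB

Point-source spreading: ΔL = −20·log₁₀(r₂/r₁).
ΔL = −20·log₁₀(0.5) = +6.02 dB.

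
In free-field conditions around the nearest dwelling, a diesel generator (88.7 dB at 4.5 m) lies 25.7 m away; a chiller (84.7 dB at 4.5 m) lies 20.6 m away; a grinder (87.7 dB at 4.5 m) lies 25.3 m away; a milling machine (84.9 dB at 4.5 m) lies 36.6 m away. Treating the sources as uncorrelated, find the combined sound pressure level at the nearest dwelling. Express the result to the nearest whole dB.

78 dB

Propagate each source to the receiver with L = L_ref − 20·log₁₀(r/r_ref), then add intensities.
diesel generator: 88.7 − 20·log₁₀(25.7/4.5) = 88.7 − 15.13 = 73.57 dB.
chiller: 84.7 − 20·log₁₀(20.6/4.5) = 84.7 − 13.21 = 71.49 dB.
grinder: 87.7 − 20·log₁₀(25.3/4.5) = 87.7 − 15.00 = 72.70 dB.
milling machine: 84.9 − 20·log₁₀(36.6/4.5) = 84.9 − 18.21 = 66.69 dB.
Σ 10^(L/10) = 6.011e+07 → L_total = 10·log₁₀(6.011e+07) = 77.79 dB.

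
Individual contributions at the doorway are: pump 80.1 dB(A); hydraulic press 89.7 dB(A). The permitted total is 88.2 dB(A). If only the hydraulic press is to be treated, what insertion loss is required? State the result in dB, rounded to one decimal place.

Everything except the hydraulic press sums to 10^(80.1/10) = 1.023e+08 in linear terms, 80.10 dB(A).
To meet 88.2 dB(A) overall, the treated hydraulic press may contribute at most 10^(88.2/10) − 1.023e+08 = 5.584e+08, i.e. 87.47 dB(A).
Required insertion loss = 89.7 − 87.47 = 2.23 dB.

2.2 dB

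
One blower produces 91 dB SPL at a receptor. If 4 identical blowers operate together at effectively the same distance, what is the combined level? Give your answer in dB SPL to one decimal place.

With 4 equal, uncorrelated contributions the intensity is 4× that of one unit, giving a rise of 10·log₁₀ 4.
L_total = 91 + 10·log₁₀(4) = 91 + 6.021 = 97.02 dB SPL.

97.0 dB SPL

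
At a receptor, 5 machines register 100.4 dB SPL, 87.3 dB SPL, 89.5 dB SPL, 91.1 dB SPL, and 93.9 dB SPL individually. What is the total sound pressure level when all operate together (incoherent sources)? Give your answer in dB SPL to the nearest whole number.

For uncorrelated sources the intensities add, so convert each level to linear form, sum, and take 10·log₁₀ of the total.
Σ 10^(L/10) = 10^(100.4/10) + 10^(87.3/10) + 10^(89.5/10) + 10^(91.1/10) + 10^(93.9/10) = 1.614e+10.
L_total = 10·log₁₀(1.614e+10) = 102.08 dB SPL.

102 dB SPL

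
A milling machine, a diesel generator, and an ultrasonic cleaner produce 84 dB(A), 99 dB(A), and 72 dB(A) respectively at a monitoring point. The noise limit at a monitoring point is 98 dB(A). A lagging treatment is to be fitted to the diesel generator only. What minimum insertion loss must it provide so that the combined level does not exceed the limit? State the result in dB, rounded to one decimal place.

Fixed contribution from the other sources: Σ 10^(L/10) = 10^(84/10) + 10^(72/10) = 2.670e+08 (84.27 dB(A)).
To meet 98 dB(A) overall, the treated diesel generator may contribute at most 10^(98/10) − 2.670e+08 = 6.043e+09, i.e. 97.81 dB(A).
So the diesel generator must be reduced from 99 to 97.81 dB(A): IL = 1.19 dB.

1.2 dB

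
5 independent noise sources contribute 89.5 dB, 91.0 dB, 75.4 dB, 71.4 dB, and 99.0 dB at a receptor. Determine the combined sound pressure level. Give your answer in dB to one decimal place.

For uncorrelated sources the intensities add, so convert each level to linear form, sum, and take 10·log₁₀ of the total.
Σ 10^(L/10) = 10^(89.5/10) + 10^(91.0/10) + 10^(75.4/10) + 10^(71.4/10) + 10^(99.0/10) = 1.014e+10.
L_total = 10·log₁₀(1.014e+10) = 100.06 dB.

100.1 dB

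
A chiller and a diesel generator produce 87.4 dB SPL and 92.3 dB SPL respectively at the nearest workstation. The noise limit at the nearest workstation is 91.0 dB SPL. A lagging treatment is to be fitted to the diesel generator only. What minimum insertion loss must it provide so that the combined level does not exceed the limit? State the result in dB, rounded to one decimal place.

3.8 dB

Fixed contribution from the other source: Σ 10^(L/10) = 10^(87.4/10) = 5.495e+08 (87.40 dB SPL).
To meet 91.0 dB SPL overall, the treated diesel generator may contribute at most 10^(91.0/10) − 5.495e+08 = 7.094e+08, i.e. 88.51 dB SPL.
So the diesel generator must be reduced from 92.3 to 88.51 dB SPL: IL = 3.79 dB.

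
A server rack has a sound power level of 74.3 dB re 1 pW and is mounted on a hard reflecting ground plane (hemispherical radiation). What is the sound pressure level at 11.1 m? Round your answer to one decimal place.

L_p = L_w − 10·log₁₀(2π·r²) with r = 11.1 m.
2π·r² = 774.2 m², 10·log₁₀ of that is 28.888 dB.
L_p = 74.3 − 28.888 = 45.41 dB.

45.4 dB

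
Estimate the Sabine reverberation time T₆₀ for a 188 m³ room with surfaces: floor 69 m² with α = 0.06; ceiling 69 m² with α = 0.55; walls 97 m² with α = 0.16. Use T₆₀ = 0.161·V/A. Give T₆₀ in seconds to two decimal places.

Total absorption A = 69·0.06 + 69·0.55 + 97·0.16 = 57.61 m² sabins.
T₆₀ = 0.161 × 188 / 57.61 = 0.525 s.

0.53 s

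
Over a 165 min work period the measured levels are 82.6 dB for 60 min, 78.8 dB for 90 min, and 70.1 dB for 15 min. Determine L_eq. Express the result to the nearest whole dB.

L_eq = 10·log₁₀[(1/T)·Σ tᵢ·10^(Lᵢ/10)] with T = 165 min.
Σ tᵢ·10^(Lᵢ/10) = 60·10^(82.6/10) + 90·10^(78.8/10) + 15·10^(70.1/10) = 1.790e+10.
L_eq = 10·log₁₀(1.790e+10/165) = 80.35 dB.

80 dB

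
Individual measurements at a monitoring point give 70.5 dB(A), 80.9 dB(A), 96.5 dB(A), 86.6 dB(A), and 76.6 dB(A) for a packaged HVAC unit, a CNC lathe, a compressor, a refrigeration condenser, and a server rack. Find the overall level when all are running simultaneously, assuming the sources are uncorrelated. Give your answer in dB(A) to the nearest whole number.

Incoherent sources combine by intensity addition: L_total = 10·log₁₀(Σ 10^(L_i/10)).
Σ 10^(L/10) = 10^(70.5/10) + 10^(80.9/10) + 10^(96.5/10) + 10^(86.6/10) + 10^(76.6/10) = 5.104e+09.
L_total = 10·log₁₀(5.104e+09) = 97.08 dB(A).

97 dB(A)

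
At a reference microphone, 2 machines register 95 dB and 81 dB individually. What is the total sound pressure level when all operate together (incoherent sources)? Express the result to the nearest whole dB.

95 dB

Incoherent sources combine by intensity addition: L_total = 10·log₁₀(Σ 10^(L_i/10)).
Σ 10^(L/10) = 10^(95/10) + 10^(81/10) = 3.288e+09.
L_total = 10·log₁₀(3.288e+09) = 95.17 dB.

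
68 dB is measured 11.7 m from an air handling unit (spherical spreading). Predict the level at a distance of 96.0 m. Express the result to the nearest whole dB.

Point-source attenuation: ΔL = 20·log₁₀(r₂/r₁) = 20·log₁₀(96.0/11.7) = 18.282 dB.
L₂ = 68 − 20·log₁₀(96.0/11.7) = 68 − 18.282 = 49.72 dB.

50 dB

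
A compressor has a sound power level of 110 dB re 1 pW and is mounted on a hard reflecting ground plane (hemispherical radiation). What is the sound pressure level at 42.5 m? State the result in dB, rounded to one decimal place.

The power spreads over a hemisphere of area 2π·r², so L_p = L_w − 10·log₁₀(2π·r²).
2π·r² = 1.135e+04 m², 10·log₁₀ of that is 40.550 dB.
L_p = 110 − 40.550 = 69.45 dB.

69.5 dB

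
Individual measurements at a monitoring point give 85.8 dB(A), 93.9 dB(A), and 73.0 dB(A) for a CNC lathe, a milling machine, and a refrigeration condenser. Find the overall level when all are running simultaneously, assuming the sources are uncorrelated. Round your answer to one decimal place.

94.6 dB(A)

Incoherent sources combine by intensity addition: L_total = 10·log₁₀(Σ 10^(L_i/10)).
Σ 10^(L/10) = 10^(85.8/10) + 10^(93.9/10) + 10^(73.0/10) = 2.855e+09.
L_total = 10·log₁₀(2.855e+09) = 94.56 dB(A).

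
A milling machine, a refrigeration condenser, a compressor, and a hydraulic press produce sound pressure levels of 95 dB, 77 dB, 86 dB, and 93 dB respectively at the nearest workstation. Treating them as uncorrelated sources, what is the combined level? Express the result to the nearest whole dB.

For uncorrelated sources the intensities add, so convert each level to linear form, sum, and take 10·log₁₀ of the total.
Σ 10^(L/10) = 10^(95/10) + 10^(77/10) + 10^(86/10) + 10^(93/10) = 5.606e+09.
L_total = 10·log₁₀(5.606e+09) = 97.49 dB.

97 dB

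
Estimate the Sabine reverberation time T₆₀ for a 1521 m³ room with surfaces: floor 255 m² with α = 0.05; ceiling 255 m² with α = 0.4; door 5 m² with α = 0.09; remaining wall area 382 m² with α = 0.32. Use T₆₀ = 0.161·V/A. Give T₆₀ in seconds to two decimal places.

Total absorption A = 255·0.05 + 255·0.4 + 5·0.09 + 382·0.32 = 237.44 m² sabins.
T₆₀ = 0.161·V/A = 0.161·1521/237.44 = 1.031 s.

1.03 s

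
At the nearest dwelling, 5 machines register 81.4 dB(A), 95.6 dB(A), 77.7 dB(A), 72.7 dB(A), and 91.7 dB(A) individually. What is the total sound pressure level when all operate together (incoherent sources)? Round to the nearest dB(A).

97 dB(A)

For uncorrelated sources the intensities add, so convert each level to linear form, sum, and take 10·log₁₀ of the total.
Σ 10^(L/10) = 10^(81.4/10) + 10^(95.6/10) + 10^(77.7/10) + 10^(72.7/10) + 10^(91.7/10) = 5.325e+09.
L_total = 10·log₁₀(5.325e+09) = 97.26 dB(A).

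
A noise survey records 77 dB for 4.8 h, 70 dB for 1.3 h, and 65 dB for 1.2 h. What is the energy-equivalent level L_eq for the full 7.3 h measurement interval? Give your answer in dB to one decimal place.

75.5 dB

L_eq = 10·log₁₀[(1/T)·Σ tᵢ·10^(Lᵢ/10)] with T = 7.3 h.
Σ tᵢ·10^(Lᵢ/10) = 4.8·10^(77/10) + 1.3·10^(70/10) + 1.2·10^(65/10) = 2.574e+08.
L_eq = 10·log₁₀(2.574e+08/7.3) = 75.47 dB.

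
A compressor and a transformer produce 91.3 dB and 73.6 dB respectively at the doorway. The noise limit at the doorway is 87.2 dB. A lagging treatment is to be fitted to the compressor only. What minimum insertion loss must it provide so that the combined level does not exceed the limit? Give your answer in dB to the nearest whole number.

Everything except the compressor sums to 10^(73.6/10) = 2.291e+07 in linear terms, 73.60 dB.
To meet 87.2 dB overall, the treated compressor may contribute at most 10^(87.2/10) − 2.291e+07 = 5.019e+08, i.e. 87.01 dB.
So the compressor must be reduced from 91.3 to 87.01 dB: IL = 4.29 dB.

4 dB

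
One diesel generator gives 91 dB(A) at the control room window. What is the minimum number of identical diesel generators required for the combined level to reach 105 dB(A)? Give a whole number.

26

N identical sources give L₁ + 10·log₁₀ N, so require 10·log₁₀ N ≥ 105 − 91 = 14.0 dB.
N ≥ 10^(14.0/10) = 25.119, so N = 26.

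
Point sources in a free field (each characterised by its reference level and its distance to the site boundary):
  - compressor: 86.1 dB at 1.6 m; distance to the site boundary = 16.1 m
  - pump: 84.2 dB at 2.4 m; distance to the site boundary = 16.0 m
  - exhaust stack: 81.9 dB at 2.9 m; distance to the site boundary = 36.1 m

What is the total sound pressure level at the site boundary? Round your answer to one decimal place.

70.4 dB

First find each source's level at the receiver (point-source: −20·log₁₀(r/r_ref)), then combine on an intensity basis.
compressor: 86.1 − 20·log₁₀(16.1/1.6) = 86.1 − 20.05 = 66.05 dB.
pump: 84.2 − 20·log₁₀(16.0/2.4) = 84.2 − 16.48 = 67.72 dB.
exhaust stack: 81.9 − 20·log₁₀(36.1/2.9) = 81.9 − 21.90 = 60.00 dB.
Σ 10^(L/10) = 1.094e+07 → L_total = 10·log₁₀(1.094e+07) = 70.39 dB.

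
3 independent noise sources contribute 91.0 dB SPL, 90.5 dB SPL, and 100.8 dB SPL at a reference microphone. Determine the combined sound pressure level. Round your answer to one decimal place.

Incoherent sources combine by intensity addition: L_total = 10·log₁₀(Σ 10^(L_i/10)).
Σ 10^(L/10) = 10^(91.0/10) + 10^(90.5/10) + 10^(100.8/10) = 1.440e+10.
L_total = 10·log₁₀(1.440e+10) = 101.58 dB SPL.

101.6 dB SPL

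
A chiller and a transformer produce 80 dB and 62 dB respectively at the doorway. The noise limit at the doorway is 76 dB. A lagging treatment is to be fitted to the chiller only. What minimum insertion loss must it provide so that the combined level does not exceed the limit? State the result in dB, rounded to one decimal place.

4.2 dB

Fixed contribution from the other source: Σ 10^(L/10) = 10^(62/10) = 1.585e+06 (62.00 dB).
The limit corresponds to 10^(76/10) = 3.981e+07; subtracting the fixed part leaves 3.823e+07 for the chiller, i.e. 75.82 dB.
So the chiller must be reduced from 80 to 75.82 dB: IL = 4.18 dB.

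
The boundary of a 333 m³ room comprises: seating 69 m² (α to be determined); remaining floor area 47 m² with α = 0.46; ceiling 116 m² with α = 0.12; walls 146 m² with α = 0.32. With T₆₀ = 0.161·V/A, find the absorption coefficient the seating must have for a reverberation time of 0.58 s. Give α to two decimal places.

0.15

Required total absorption A = 0.161·333/0.58 = 92.44 m².
Absorption from the other surfaces = 47·0.46 + 116·0.12 + 146·0.32 = 82.26 m², so the seating must supply 10.18 m² over 69 m².
α = 10.18/69 = 0.147.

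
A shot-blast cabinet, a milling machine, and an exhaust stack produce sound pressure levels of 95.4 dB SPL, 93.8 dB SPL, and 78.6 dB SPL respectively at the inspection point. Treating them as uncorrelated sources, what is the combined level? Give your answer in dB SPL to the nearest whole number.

98 dB SPL

Incoherent sources combine by intensity addition: L_total = 10·log₁₀(Σ 10^(L_i/10)).
Σ 10^(L/10) = 10^(95.4/10) + 10^(93.8/10) + 10^(78.6/10) = 5.939e+09.
L_total = 10·log₁₀(5.939e+09) = 97.74 dB SPL.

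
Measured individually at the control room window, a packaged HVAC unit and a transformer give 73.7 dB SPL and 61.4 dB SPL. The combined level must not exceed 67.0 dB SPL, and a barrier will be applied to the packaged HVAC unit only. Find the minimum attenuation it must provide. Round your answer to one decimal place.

8.1 dB

The untreated sources together contribute 10^(61.4/10) = 1.380e+06, i.e. 61.40 dB SPL.
The limit corresponds to 10^(67.0/10) = 5.012e+06; subtracting the fixed part leaves 3.631e+06 for the packaged HVAC unit, i.e. 65.60 dB SPL.
Required insertion loss = 73.7 − 65.60 = 8.10 dB.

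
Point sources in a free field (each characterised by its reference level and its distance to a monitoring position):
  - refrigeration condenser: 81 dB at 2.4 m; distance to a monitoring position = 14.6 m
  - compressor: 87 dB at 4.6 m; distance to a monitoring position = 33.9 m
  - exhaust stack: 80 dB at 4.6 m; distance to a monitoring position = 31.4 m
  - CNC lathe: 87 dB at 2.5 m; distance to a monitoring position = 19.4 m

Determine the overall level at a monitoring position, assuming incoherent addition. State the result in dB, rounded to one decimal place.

73.6 dB

Propagate each source to the receiver with L = L_ref − 20·log₁₀(r/r_ref), then add intensities.
refrigeration condenser: 81 − 20·log₁₀(14.6/2.4) = 81 − 15.68 = 65.32 dB.
compressor: 87 − 20·log₁₀(33.9/4.6) = 87 − 17.35 = 69.65 dB.
exhaust stack: 80 − 20·log₁₀(31.4/4.6) = 80 − 16.68 = 63.32 dB.
CNC lathe: 87 − 20·log₁₀(19.4/2.5) = 87 − 17.80 = 69.20 dB.
Σ 10^(L/10) = 2.310e+07 → L_total = 10·log₁₀(2.310e+07) = 73.64 dB.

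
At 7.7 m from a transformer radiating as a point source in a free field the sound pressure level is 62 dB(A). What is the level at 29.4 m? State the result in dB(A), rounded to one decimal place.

Point-source attenuation: ΔL = 20·log₁₀(r₂/r₁) = 20·log₁₀(29.4/7.7) = 11.637 dB.
L₂ = 62 − 20·log₁₀(29.4/7.7) = 62 − 11.637 = 50.36 dB(A).

50.4 dB(A)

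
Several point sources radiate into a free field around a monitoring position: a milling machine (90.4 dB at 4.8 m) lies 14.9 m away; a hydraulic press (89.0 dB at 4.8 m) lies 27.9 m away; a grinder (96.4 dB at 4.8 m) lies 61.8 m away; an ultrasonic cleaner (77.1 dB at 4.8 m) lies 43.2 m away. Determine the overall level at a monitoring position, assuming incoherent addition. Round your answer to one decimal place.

82.2 dB

First find each source's level at the receiver (point-source: −20·log₁₀(r/r_ref)), then combine on an intensity basis.
milling machine: 90.4 − 20·log₁₀(14.9/4.8) = 90.4 − 9.84 = 80.56 dB.
hydraulic press: 89.0 − 20·log₁₀(27.9/4.8) = 89.0 − 15.29 = 73.71 dB.
grinder: 96.4 − 20·log₁₀(61.8/4.8) = 96.4 − 22.19 = 74.21 dB.
ultrasonic cleaner: 77.1 − 20·log₁₀(43.2/4.8) = 77.1 − 19.08 = 58.02 dB.
Σ 10^(L/10) = 1.643e+08 → L_total = 10·log₁₀(1.643e+08) = 82.16 dB.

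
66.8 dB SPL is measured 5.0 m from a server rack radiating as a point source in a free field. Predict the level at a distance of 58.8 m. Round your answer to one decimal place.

45.4 dB SPL

For a point source, L₂ = L₁ − 20·log₁₀(r₂/r₁).
L₂ = 66.8 − 20·log₁₀(58.8/5.0) = 66.8 − 21.408 = 45.39 dB SPL.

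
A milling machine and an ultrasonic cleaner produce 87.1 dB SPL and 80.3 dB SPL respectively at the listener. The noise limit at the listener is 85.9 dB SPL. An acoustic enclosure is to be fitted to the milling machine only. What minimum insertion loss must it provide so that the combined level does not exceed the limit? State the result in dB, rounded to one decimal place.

Everything except the milling machine sums to 10^(80.3/10) = 1.072e+08 in linear terms, 80.30 dB SPL.
To meet 85.9 dB SPL overall, the treated milling machine may contribute at most 10^(85.9/10) − 1.072e+08 = 2.819e+08, i.e. 84.50 dB SPL.
Required insertion loss = 87.1 − 84.50 = 2.60 dB.

2.6 dB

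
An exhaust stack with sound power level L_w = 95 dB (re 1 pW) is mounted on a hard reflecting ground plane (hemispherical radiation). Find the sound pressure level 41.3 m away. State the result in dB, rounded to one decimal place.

54.7 dB

The power spreads over a hemisphere of area 2π·r², so L_p = L_w − 10·log₁₀(2π·r²).
2π·r² = 1.072e+04 m², 10·log₁₀ of that is 40.301 dB.
L_p = 95 − 40.301 = 54.70 dB.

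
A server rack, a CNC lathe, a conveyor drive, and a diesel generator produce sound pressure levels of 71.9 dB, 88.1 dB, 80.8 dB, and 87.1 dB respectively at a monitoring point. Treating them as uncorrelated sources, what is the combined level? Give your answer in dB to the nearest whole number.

Incoherent sources combine by intensity addition: L_total = 10·log₁₀(Σ 10^(L_i/10)).
Σ 10^(L/10) = 10^(71.9/10) + 10^(88.1/10) + 10^(80.8/10) + 10^(87.1/10) = 1.294e+09.
L_total = 10·log₁₀(1.294e+09) = 91.12 dB.

91 dB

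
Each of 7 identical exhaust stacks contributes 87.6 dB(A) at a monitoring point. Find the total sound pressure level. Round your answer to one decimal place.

96.1 dB(A)

L_total = L₁ + 10·log₁₀ N for N identical incoherent sources.
L_total = 87.6 + 10·log₁₀(7) = 87.6 + 8.451 = 96.05 dB(A).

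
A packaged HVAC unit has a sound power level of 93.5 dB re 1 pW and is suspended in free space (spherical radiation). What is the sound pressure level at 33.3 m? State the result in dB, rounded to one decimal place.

52.1 dB

L_p = L_w − 10·log₁₀(4π·r²) with r = 33.3 m.
4π·r² = 1.393e+04 m², 10·log₁₀ of that is 41.441 dB.
L_p = 93.5 − 41.441 = 52.06 dB.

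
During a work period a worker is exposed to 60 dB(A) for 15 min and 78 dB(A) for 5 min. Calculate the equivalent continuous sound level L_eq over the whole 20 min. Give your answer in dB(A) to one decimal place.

72.2 dB(A)

Weight each interval's intensity by its duration and average over T = 20 min:
Σ tᵢ·10^(Lᵢ/10) = 15·10^(60/10) + 5·10^(78/10) = 3.305e+08.
L_eq = 10·log₁₀(3.305e+08/20) = 72.18 dB(A).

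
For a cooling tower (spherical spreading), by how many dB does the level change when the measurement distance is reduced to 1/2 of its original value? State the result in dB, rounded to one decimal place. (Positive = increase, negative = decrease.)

+6.0 dB

A point source loses 6 dB per doubling of distance; generally ΔL = −20·log₁₀(r₂/r₁).
ΔL = −20·log₁₀(0.5) = +6.02 dB.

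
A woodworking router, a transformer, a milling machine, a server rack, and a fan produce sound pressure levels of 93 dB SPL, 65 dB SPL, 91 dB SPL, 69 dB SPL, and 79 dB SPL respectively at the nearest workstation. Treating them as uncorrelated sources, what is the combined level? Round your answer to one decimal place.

Incoherent sources combine by intensity addition: L_total = 10·log₁₀(Σ 10^(L_i/10)).
Σ 10^(L/10) = 10^(93/10) + 10^(65/10) + 10^(91/10) + 10^(69/10) + 10^(79/10) = 3.345e+09.
L_total = 10·log₁₀(3.345e+09) = 95.24 dB SPL.

95.2 dB SPL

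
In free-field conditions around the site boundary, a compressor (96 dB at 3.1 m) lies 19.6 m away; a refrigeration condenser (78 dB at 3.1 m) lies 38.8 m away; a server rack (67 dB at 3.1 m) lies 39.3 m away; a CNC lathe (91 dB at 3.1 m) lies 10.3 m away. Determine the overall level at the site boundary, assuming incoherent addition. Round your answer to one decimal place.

83.3 dB

Propagate each source to the receiver with L = L_ref − 20·log₁₀(r/r_ref), then add intensities.
compressor: 96 − 20·log₁₀(19.6/3.1) = 96 − 16.02 = 79.98 dB.
refrigeration condenser: 78 − 20·log₁₀(38.8/3.1) = 78 − 21.95 = 56.05 dB.
server rack: 67 − 20·log₁₀(39.3/3.1) = 67 − 22.06 = 44.94 dB.
CNC lathe: 91 − 20·log₁₀(10.3/3.1) = 91 − 10.43 = 80.57 dB.
Σ 10^(L/10) = 2.141e+08 → L_total = 10·log₁₀(2.141e+08) = 83.31 dB.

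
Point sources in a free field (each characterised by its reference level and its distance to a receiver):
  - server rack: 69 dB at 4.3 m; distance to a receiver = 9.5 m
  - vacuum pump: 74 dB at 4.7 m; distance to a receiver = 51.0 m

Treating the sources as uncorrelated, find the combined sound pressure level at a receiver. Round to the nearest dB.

63 dB

Apply inverse-square spreading to bring every level to the receiver, then sum 10^(L/10).
server rack: 69 − 20·log₁₀(9.5/4.3) = 69 − 6.89 = 62.11 dB.
vacuum pump: 74 − 20·log₁₀(51.0/4.7) = 74 − 20.71 = 53.29 dB.
Σ 10^(L/10) = 1.841e+06 → L_total = 10·log₁₀(1.841e+06) = 62.65 dB.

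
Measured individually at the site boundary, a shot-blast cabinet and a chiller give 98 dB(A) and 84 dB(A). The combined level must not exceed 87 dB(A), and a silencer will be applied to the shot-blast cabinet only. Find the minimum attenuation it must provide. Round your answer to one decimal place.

14.0 dB

Everything except the shot-blast cabinet sums to 10^(84/10) = 2.512e+08 in linear terms, 84.00 dB(A).
The limit corresponds to 10^(87/10) = 5.012e+08; subtracting the fixed part leaves 2.500e+08 for the shot-blast cabinet, i.e. 83.98 dB(A).
Required insertion loss = 98 − 83.98 = 14.02 dB.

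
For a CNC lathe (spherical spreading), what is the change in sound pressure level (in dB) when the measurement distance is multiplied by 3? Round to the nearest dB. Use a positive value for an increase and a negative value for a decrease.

-10 dB

A point source loses 6 dB per doubling of distance; generally ΔL = −20·log₁₀(r₂/r₁).
ΔL = −20·log₁₀(3) = -9.54 dB.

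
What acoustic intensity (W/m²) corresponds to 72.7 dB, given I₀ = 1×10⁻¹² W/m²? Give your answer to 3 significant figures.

I/I₀ = 10^(72.7/10) = 1.862e+07, so I = 1.862e+07 × 10⁻¹² W/m².

1.86e-05 W/m²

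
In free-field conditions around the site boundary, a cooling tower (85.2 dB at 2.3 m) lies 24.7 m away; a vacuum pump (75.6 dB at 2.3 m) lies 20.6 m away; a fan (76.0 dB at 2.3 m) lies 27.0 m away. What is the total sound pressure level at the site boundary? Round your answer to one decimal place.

First find each source's level at the receiver (point-source: −20·log₁₀(r/r_ref)), then combine on an intensity basis.
cooling tower: 85.2 − 20·log₁₀(24.7/2.3) = 85.2 − 20.62 = 64.58 dB.
vacuum pump: 75.6 − 20·log₁₀(20.6/2.3) = 75.6 − 19.04 = 56.56 dB.
fan: 76.0 − 20·log₁₀(27.0/2.3) = 76.0 − 21.39 = 54.61 dB.
Σ 10^(L/10) = 3.613e+06 → L_total = 10·log₁₀(3.613e+06) = 65.58 dB.

65.6 dB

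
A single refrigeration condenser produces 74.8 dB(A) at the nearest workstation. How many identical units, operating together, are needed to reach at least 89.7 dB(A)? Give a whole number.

N identical sources give L₁ + 10·log₁₀ N, so require 10·log₁₀ N ≥ 89.7 − 74.8 = 14.9 dB.
N ≥ 10^(14.9/10) = 30.903, so N = 31.

31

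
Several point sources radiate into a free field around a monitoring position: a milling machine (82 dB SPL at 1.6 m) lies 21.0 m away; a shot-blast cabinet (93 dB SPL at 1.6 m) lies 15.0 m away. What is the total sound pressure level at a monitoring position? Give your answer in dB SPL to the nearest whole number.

Apply inverse-square spreading to bring every level to the receiver, then sum 10^(L/10).
milling machine: 82 − 20·log₁₀(21.0/1.6) = 82 − 22.36 = 59.64 dB SPL.
shot-blast cabinet: 93 − 20·log₁₀(15.0/1.6) = 93 − 19.44 = 73.56 dB SPL.
Σ 10^(L/10) = 2.362e+07 → L_total = 10·log₁₀(2.362e+07) = 73.73 dB SPL.

74 dB SPL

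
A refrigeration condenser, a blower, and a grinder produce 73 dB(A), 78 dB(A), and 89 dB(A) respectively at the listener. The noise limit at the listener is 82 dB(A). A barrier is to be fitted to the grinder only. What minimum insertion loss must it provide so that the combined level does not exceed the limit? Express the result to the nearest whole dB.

10 dB

Fixed contribution from the other sources: Σ 10^(L/10) = 10^(73/10) + 10^(78/10) = 8.305e+07 (79.19 dB(A)).
To meet 82 dB(A) overall, the treated grinder may contribute at most 10^(82/10) − 8.305e+07 = 7.544e+07, i.e. 78.78 dB(A).
So the grinder must be reduced from 89 to 78.78 dB(A): IL = 10.22 dB.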